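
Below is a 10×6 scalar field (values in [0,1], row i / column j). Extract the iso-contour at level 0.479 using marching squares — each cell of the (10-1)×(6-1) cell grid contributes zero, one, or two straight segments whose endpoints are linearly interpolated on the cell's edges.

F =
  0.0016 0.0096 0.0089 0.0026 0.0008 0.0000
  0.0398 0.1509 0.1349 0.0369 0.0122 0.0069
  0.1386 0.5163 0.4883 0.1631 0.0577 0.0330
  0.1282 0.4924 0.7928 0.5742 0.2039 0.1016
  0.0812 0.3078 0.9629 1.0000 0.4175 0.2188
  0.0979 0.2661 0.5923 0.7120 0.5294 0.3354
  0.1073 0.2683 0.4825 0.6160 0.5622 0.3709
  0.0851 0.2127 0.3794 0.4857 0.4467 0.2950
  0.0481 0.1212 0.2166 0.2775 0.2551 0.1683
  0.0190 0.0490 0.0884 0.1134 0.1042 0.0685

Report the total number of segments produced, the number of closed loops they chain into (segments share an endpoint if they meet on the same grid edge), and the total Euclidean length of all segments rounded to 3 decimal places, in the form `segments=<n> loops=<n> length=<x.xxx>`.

cell (1,0): code 0100 → (1.898,1.000)–(2.000,0.901)
cell (1,1): code 1100 → (1.974,2.000)–(1.898,1.000)
cell (1,2): code 1000 → (2.000,2.029)–(1.974,2.000)
cell (2,0): code 0110 → (2.000,0.901)–(3.000,0.963)
cell (2,2): code 1101 → (2.768,3.000)–(2.000,2.029)
cell (2,3): code 1000 → (3.000,3.257)–(2.768,3.000)
cell (3,0): code 0010 → (3.000,0.963)–(3.073,1.000)
cell (3,1): code 0111 → (3.073,1.000)–(4.000,1.261)
cell (3,3): code 1001 → (4.000,3.894)–(3.000,3.257)
cell (4,1): code 0110 → (4.000,1.261)–(5.000,1.653)
cell (4,3): code 1101 → (4.550,4.000)–(4.000,3.894)
cell (4,4): code 1000 → (5.000,4.260)–(4.550,4.000)
cell (5,1): code 0110 → (5.000,1.653)–(6.000,1.984)
cell (5,4): code 1001 → (6.000,4.435)–(5.000,4.260)
cell (6,1): code 0010 → (6.000,1.984)–(6.034,2.000)
cell (6,2): code 0111 → (6.034,2.000)–(7.000,2.937)
cell (6,3): code 1011 → (7.000,3.172)–(6.720,4.000)
cell (6,4): code 0001 → (6.720,4.000)–(6.000,4.435)
cell (7,2): code 0010 → (7.000,2.937)–(7.032,3.000)
cell (7,3): code 0001 → (7.032,3.000)–(7.000,3.172)
total: 20 segments, chained into 1 closed loop(s), length Σ = 13.567664

segments=20 loops=1 length=13.568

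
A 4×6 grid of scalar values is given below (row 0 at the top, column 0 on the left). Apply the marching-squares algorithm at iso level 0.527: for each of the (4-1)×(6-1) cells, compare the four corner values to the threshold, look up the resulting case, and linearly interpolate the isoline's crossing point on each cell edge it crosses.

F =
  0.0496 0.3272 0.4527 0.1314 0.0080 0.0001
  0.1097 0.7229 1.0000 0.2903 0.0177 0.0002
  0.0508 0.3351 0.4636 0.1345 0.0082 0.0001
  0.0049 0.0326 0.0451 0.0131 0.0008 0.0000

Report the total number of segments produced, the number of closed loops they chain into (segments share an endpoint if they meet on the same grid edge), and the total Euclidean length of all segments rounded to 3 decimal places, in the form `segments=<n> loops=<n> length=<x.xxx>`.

cell (0,0): code 0100 → (0.505,1.000)–(1.000,0.681)
cell (0,1): code 1100 → (0.136,2.000)–(0.505,1.000)
cell (0,2): code 1000 → (1.000,2.666)–(0.136,2.000)
cell (1,0): code 0010 → (1.000,0.681)–(1.505,1.000)
cell (1,1): code 0011 → (1.505,1.000)–(1.882,2.000)
cell (1,2): code 0001 → (1.882,2.000)–(1.000,2.666)
total: 6 segments, chained into 1 closed loop(s), length Σ = 5.518168

segments=6 loops=1 length=5.518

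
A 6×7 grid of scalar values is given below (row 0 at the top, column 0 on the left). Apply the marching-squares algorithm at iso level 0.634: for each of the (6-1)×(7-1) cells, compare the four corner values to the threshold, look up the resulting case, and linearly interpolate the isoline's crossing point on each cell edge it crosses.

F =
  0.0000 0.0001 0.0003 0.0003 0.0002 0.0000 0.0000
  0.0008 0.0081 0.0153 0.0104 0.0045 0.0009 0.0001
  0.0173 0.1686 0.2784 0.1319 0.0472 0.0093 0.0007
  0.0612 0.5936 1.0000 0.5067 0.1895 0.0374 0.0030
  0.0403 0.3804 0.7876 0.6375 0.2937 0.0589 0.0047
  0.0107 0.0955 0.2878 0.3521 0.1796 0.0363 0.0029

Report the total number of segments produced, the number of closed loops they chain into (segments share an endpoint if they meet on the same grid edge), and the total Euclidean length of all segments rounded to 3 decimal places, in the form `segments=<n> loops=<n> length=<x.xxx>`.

segments=8 loops=1 length=5.642

cell (2,1): code 0100 → (2.493,2.000)–(3.000,1.099)
cell (2,2): code 1000 → (3.000,2.742)–(2.493,2.000)
cell (3,1): code 0110 → (3.000,1.099)–(4.000,1.623)
cell (3,2): code 1101 → (3.973,3.000)–(3.000,2.742)
cell (3,3): code 1000 → (4.000,3.010)–(3.973,3.000)
cell (4,1): code 0010 → (4.000,1.623)–(4.307,2.000)
cell (4,2): code 0011 → (4.307,2.000)–(4.012,3.000)
cell (4,3): code 0001 → (4.012,3.000)–(4.000,3.010)
total: 8 segments, chained into 1 closed loop(s), length Σ = 5.641638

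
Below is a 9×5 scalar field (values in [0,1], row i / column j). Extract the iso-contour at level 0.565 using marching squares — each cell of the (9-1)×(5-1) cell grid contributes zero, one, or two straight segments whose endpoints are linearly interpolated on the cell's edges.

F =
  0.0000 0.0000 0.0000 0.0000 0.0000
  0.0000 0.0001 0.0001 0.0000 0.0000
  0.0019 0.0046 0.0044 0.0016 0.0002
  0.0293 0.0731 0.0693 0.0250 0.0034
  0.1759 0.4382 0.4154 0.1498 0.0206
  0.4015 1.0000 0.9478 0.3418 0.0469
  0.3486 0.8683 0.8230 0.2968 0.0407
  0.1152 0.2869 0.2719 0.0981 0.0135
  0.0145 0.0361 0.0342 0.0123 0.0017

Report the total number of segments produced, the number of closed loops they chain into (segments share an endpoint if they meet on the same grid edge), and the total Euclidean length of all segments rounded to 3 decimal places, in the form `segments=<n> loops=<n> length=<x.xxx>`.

segments=8 loops=1 length=7.503

cell (4,0): code 0100 → (4.226,1.000)–(5.000,0.273)
cell (4,1): code 1100 → (4.281,2.000)–(4.226,1.000)
cell (4,2): code 1000 → (5.000,2.632)–(4.281,2.000)
cell (5,0): code 0110 → (5.000,0.273)–(6.000,0.416)
cell (5,2): code 1001 → (6.000,2.490)–(5.000,2.632)
cell (6,0): code 0010 → (6.000,0.416)–(6.522,1.000)
cell (6,1): code 0011 → (6.522,1.000)–(6.468,2.000)
cell (6,2): code 0001 → (6.468,2.000)–(6.000,2.490)
total: 8 segments, chained into 1 closed loop(s), length Σ = 7.502852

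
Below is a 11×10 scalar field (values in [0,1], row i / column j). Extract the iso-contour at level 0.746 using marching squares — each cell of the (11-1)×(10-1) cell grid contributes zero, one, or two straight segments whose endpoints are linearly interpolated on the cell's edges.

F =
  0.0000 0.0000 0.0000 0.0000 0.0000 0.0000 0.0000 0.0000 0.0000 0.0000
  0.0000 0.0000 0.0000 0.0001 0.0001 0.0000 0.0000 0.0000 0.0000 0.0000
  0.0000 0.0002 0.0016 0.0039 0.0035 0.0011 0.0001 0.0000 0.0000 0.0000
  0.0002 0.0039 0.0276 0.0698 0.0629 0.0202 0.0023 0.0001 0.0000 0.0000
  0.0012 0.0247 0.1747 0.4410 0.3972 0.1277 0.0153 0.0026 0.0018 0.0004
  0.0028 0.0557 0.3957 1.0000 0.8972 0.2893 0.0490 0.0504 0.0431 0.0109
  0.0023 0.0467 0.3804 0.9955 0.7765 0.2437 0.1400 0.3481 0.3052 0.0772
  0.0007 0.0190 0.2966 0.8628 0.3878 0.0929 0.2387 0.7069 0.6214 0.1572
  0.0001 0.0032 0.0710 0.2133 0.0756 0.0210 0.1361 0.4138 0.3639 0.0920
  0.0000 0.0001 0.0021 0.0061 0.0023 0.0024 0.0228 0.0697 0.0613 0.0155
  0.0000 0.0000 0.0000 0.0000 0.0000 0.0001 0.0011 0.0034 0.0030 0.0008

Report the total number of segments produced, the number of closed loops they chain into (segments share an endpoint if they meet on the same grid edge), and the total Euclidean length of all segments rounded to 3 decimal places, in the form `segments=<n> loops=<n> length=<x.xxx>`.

cell (4,2): code 0100 → (4.546,3.000)–(5.000,2.580)
cell (4,3): code 1100 → (4.698,4.000)–(4.546,3.000)
cell (4,4): code 1000 → (5.000,4.249)–(4.698,4.000)
cell (5,2): code 0110 → (5.000,2.580)–(6.000,2.594)
cell (5,4): code 1001 → (6.000,4.057)–(5.000,4.249)
cell (6,2): code 0110 → (6.000,2.594)–(7.000,2.794)
cell (6,3): code 1011 → (7.000,3.246)–(6.078,4.000)
cell (6,4): code 0001 → (6.078,4.000)–(6.000,4.057)
cell (7,2): code 0010 → (7.000,2.794)–(7.180,3.000)
cell (7,3): code 0001 → (7.180,3.000)–(7.000,3.246)
total: 10 segments, chained into 1 closed loop(s), length Σ = 6.926146

segments=10 loops=1 length=6.926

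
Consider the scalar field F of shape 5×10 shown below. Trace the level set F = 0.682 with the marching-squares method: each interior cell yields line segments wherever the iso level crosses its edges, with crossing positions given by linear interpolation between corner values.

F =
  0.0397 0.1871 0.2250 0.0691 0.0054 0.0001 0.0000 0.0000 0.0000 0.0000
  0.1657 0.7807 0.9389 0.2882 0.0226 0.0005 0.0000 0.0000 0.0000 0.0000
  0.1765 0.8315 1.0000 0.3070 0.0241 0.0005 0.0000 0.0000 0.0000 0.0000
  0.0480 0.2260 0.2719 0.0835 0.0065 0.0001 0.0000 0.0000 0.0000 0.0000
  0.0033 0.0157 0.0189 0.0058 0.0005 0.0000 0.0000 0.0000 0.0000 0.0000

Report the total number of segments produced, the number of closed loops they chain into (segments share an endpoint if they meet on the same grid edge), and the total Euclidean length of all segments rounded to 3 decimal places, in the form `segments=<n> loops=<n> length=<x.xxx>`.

cell (0,0): code 0100 → (0.834,1.000)–(1.000,0.840)
cell (0,1): code 1100 → (0.640,2.000)–(0.834,1.000)
cell (0,2): code 1000 → (1.000,2.395)–(0.640,2.000)
cell (1,0): code 0110 → (1.000,0.840)–(2.000,0.772)
cell (1,2): code 1001 → (2.000,2.459)–(1.000,2.395)
cell (2,0): code 0010 → (2.000,0.772)–(2.247,1.000)
cell (2,1): code 0011 → (2.247,1.000)–(2.437,2.000)
cell (2,2): code 0001 → (2.437,2.000)–(2.000,2.459)
total: 8 segments, chained into 1 closed loop(s), length Σ = 5.775795

segments=8 loops=1 length=5.776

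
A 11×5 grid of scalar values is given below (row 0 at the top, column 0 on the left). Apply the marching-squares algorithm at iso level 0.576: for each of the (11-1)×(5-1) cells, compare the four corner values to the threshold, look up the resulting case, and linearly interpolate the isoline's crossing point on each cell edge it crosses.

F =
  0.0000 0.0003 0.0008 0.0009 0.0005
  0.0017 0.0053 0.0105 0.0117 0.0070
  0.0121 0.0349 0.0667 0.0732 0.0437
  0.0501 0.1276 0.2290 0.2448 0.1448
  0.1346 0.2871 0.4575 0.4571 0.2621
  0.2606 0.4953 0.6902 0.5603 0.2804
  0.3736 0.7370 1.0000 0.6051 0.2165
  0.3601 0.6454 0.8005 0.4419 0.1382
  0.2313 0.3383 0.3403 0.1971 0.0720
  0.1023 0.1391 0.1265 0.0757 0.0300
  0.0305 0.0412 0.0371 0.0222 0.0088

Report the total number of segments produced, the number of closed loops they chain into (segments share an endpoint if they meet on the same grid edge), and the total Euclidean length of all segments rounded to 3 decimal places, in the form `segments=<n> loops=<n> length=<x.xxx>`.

segments=12 loops=1 length=8.403

cell (4,1): code 0100 → (4.509,2.000)–(5.000,1.414)
cell (4,2): code 1000 → (5.000,2.879)–(4.509,2.000)
cell (5,0): code 0100 → (5.334,1.000)–(6.000,0.557)
cell (5,1): code 1110 → (5.000,1.414)–(5.334,1.000)
cell (5,2): code 1101 → (5.350,3.000)–(5.000,2.879)
cell (5,3): code 1000 → (6.000,3.075)–(5.350,3.000)
cell (6,0): code 0110 → (6.000,0.557)–(7.000,0.757)
cell (6,2): code 1011 → (7.000,2.626)–(6.178,3.000)
cell (6,3): code 0001 → (6.178,3.000)–(6.000,3.075)
cell (7,0): code 0010 → (7.000,0.757)–(7.226,1.000)
cell (7,1): code 0011 → (7.226,1.000)–(7.488,2.000)
cell (7,2): code 0001 → (7.488,2.000)–(7.000,2.626)
total: 12 segments, chained into 1 closed loop(s), length Σ = 8.402963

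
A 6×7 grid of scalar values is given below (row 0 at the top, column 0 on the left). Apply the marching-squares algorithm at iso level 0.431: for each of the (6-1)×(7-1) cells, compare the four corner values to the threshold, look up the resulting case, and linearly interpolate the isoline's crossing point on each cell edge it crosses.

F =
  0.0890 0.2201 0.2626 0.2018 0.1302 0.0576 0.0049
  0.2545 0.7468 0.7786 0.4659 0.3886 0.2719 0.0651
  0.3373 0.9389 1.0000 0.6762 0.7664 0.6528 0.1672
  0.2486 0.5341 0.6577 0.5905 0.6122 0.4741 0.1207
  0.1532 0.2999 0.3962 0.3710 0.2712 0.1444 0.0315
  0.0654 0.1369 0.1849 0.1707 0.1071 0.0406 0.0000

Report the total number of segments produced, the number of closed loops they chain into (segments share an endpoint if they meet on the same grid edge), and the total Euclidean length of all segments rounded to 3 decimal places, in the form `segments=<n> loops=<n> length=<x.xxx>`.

segments=16 loops=1 length=13.961

cell (0,0): code 0100 → (0.400,1.000)–(1.000,0.359)
cell (0,1): code 1100 → (0.326,2.000)–(0.400,1.000)
cell (0,2): code 1100 → (0.868,3.000)–(0.326,2.000)
cell (0,3): code 1000 → (1.000,3.451)–(0.868,3.000)
cell (1,0): code 0110 → (1.000,0.359)–(2.000,0.156)
cell (1,3): code 1101 → (1.112,4.000)–(1.000,3.451)
cell (1,4): code 1100 → (1.418,5.000)–(1.112,4.000)
cell (1,5): code 1000 → (2.000,5.457)–(1.418,5.000)
cell (2,0): code 0110 → (2.000,0.156)–(3.000,0.639)
cell (2,5): code 1001 → (3.000,5.122)–(2.000,5.457)
cell (3,0): code 0010 → (3.000,0.639)–(3.440,1.000)
cell (3,1): code 0011 → (3.440,1.000)–(3.867,2.000)
cell (3,2): code 0011 → (3.867,2.000)–(3.727,3.000)
cell (3,3): code 0011 → (3.727,3.000)–(3.531,4.000)
cell (3,4): code 0011 → (3.531,4.000)–(3.131,5.000)
cell (3,5): code 0001 → (3.131,5.000)–(3.000,5.122)
total: 16 segments, chained into 1 closed loop(s), length Σ = 13.960842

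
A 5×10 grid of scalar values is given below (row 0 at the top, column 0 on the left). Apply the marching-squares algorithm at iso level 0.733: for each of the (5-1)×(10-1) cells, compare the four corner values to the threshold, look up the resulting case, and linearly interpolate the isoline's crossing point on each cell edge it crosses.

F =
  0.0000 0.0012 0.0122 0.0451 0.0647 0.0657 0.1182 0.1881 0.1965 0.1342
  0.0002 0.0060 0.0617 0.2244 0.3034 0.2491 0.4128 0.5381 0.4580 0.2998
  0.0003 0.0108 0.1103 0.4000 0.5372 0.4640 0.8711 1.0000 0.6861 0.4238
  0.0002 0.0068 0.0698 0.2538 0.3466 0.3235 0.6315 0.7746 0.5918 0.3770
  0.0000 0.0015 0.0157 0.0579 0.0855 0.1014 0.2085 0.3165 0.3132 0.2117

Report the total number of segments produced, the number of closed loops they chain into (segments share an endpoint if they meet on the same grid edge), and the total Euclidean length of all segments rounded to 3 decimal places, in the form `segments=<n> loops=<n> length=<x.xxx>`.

segments=8 loops=1 length=5.742

cell (1,5): code 0100 → (1.699,6.000)–(2.000,5.661)
cell (1,6): code 1100 → (1.422,7.000)–(1.699,6.000)
cell (1,7): code 1000 → (2.000,7.851)–(1.422,7.000)
cell (2,5): code 0010 → (2.000,5.661)–(2.576,6.000)
cell (2,6): code 0111 → (2.576,6.000)–(3.000,6.709)
cell (2,7): code 1001 → (3.000,7.228)–(2.000,7.851)
cell (3,6): code 0010 → (3.000,6.709)–(3.091,7.000)
cell (3,7): code 0001 → (3.091,7.000)–(3.000,7.228)
total: 8 segments, chained into 1 closed loop(s), length Σ = 5.742474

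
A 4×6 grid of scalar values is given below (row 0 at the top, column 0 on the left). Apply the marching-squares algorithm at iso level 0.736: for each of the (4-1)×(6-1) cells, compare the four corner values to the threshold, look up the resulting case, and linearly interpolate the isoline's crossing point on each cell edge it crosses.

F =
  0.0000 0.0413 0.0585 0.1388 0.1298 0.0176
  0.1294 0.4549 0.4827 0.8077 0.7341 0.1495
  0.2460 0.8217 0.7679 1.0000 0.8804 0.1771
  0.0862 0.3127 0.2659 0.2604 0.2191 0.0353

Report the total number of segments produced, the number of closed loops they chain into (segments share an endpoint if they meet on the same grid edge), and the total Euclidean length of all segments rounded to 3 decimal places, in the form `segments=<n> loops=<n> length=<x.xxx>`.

segments=12 loops=1 length=8.310

cell (0,2): code 0100 → (0.893,3.000)–(1.000,2.779)
cell (0,3): code 1000 → (1.000,3.974)–(0.893,3.000)
cell (1,0): code 0100 → (1.766,1.000)–(2.000,0.851)
cell (1,1): code 1100 → (1.888,2.000)–(1.766,1.000)
cell (1,2): code 1110 → (1.000,2.779)–(1.888,2.000)
cell (1,3): code 1101 → (1.013,4.000)–(1.000,3.974)
cell (1,4): code 1000 → (2.000,4.205)–(1.013,4.000)
cell (2,0): code 0010 → (2.000,0.851)–(2.168,1.000)
cell (2,1): code 0011 → (2.168,1.000)–(2.064,2.000)
cell (2,2): code 0011 → (2.064,2.000)–(2.357,3.000)
cell (2,3): code 0011 → (2.357,3.000)–(2.218,4.000)
cell (2,4): code 0001 → (2.218,4.000)–(2.000,4.205)
total: 12 segments, chained into 1 closed loop(s), length Σ = 8.310093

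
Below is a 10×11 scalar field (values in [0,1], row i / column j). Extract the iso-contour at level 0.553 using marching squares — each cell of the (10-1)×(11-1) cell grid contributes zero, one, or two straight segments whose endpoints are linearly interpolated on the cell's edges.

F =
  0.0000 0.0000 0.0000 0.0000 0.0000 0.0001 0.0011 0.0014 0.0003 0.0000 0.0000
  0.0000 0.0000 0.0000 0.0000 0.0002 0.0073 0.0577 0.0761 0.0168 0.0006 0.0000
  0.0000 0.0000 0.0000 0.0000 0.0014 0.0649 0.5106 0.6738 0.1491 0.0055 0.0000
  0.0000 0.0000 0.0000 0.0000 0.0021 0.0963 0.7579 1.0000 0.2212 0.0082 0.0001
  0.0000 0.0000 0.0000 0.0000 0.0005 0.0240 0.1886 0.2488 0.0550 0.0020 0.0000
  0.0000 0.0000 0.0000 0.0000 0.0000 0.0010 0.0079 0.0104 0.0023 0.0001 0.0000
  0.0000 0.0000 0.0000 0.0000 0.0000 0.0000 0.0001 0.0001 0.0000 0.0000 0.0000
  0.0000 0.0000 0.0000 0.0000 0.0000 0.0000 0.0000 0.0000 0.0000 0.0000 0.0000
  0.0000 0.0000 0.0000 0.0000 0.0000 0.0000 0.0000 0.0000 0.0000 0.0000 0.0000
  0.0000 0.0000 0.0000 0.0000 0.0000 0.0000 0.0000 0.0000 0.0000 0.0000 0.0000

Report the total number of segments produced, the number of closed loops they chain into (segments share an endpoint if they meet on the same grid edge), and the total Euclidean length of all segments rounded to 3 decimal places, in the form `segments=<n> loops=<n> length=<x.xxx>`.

cell (1,6): code 0100 → (1.798,7.000)–(2.000,6.260)
cell (1,7): code 1000 → (2.000,7.230)–(1.798,7.000)
cell (2,5): code 0100 → (2.171,6.000)–(3.000,5.690)
cell (2,6): code 1110 → (2.000,6.260)–(2.171,6.000)
cell (2,7): code 1001 → (3.000,7.574)–(2.000,7.230)
cell (3,5): code 0010 → (3.000,5.690)–(3.360,6.000)
cell (3,6): code 0011 → (3.360,6.000)–(3.595,7.000)
cell (3,7): code 0001 → (3.595,7.000)–(3.000,7.574)
total: 8 segments, chained into 1 closed loop(s), length Σ = 5.655730

segments=8 loops=1 length=5.656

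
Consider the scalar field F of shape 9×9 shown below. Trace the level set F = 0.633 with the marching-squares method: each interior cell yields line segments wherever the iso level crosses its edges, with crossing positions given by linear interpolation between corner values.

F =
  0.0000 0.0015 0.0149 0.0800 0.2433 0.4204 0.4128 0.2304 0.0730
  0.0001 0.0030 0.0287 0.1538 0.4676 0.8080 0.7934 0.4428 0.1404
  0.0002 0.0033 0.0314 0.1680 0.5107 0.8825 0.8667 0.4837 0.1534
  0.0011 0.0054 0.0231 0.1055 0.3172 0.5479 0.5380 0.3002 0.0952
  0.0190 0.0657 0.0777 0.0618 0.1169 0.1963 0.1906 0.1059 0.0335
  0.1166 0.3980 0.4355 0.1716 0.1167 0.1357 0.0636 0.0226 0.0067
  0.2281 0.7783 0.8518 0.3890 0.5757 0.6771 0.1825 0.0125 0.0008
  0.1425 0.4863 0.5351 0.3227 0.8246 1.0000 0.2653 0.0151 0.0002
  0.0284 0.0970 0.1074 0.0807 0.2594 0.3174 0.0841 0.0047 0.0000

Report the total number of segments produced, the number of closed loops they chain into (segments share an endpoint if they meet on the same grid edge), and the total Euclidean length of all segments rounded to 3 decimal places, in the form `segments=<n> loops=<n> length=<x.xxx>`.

cell (0,4): code 0100 → (0.549,5.000)–(1.000,4.486)
cell (0,5): code 1100 → (0.579,6.000)–(0.549,5.000)
cell (0,6): code 1000 → (1.000,6.458)–(0.579,6.000)
cell (1,4): code 0110 → (1.000,4.486)–(2.000,4.329)
cell (1,6): code 1001 → (2.000,6.610)–(1.000,6.458)
cell (2,4): code 0010 → (2.000,4.329)–(2.746,5.000)
cell (2,5): code 0011 → (2.746,5.000)–(2.711,6.000)
cell (2,6): code 0001 → (2.711,6.000)–(2.000,6.610)
cell (5,0): code 0100 → (5.618,1.000)–(6.000,0.736)
cell (5,1): code 1100 → (5.474,2.000)–(5.618,1.000)
cell (5,2): code 1000 → (6.000,2.473)–(5.474,2.000)
cell (5,4): code 0100 → (5.919,5.000)–(6.000,4.565)
cell (5,5): code 1000 → (6.000,5.089)–(5.919,5.000)
cell (6,0): code 0010 → (6.000,0.736)–(6.498,1.000)
cell (6,1): code 0011 → (6.498,1.000)–(6.691,2.000)
cell (6,2): code 0001 → (6.691,2.000)–(6.000,2.473)
cell (6,3): code 0100 → (6.230,4.000)–(7.000,3.618)
cell (6,4): code 1110 → (6.000,4.565)–(6.230,4.000)
cell (6,5): code 1001 → (7.000,5.500)–(6.000,5.089)
cell (7,3): code 0010 → (7.000,3.618)–(7.339,4.000)
cell (7,4): code 0011 → (7.339,4.000)–(7.538,5.000)
cell (7,5): code 0001 → (7.538,5.000)–(7.000,5.500)
total: 22 segments, chained into 3 closed loop(s), length Σ = 17.249401

segments=22 loops=3 length=17.249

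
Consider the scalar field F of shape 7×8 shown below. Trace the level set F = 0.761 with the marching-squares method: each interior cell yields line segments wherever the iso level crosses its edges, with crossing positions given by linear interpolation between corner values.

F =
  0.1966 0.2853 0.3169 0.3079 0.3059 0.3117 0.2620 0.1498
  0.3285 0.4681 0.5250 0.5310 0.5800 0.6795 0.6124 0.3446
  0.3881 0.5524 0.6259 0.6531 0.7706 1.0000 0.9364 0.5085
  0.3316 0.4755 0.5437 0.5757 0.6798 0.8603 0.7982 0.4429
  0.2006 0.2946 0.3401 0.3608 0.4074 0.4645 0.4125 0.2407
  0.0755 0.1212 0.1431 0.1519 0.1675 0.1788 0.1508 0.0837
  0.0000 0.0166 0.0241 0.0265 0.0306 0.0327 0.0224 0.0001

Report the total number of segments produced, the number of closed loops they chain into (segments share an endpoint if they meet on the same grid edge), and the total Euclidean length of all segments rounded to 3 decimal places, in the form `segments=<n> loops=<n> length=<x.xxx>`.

cell (1,3): code 0100 → (1.950,4.000)–(2.000,3.918)
cell (1,4): code 1100 → (1.254,5.000)–(1.950,4.000)
cell (1,5): code 1100 → (1.459,6.000)–(1.254,5.000)
cell (1,6): code 1000 → (2.000,6.410)–(1.459,6.000)
cell (2,3): code 0010 → (2.000,3.918)–(2.106,4.000)
cell (2,4): code 0111 → (2.106,4.000)–(3.000,4.450)
cell (2,6): code 1001 → (3.000,6.105)–(2.000,6.410)
cell (3,4): code 0010 → (3.000,4.450)–(3.251,5.000)
cell (3,5): code 0011 → (3.251,5.000)–(3.096,6.000)
cell (3,6): code 0001 → (3.096,6.000)–(3.000,6.105)
total: 10 segments, chained into 1 closed loop(s), length Σ = 6.952733

segments=10 loops=1 length=6.953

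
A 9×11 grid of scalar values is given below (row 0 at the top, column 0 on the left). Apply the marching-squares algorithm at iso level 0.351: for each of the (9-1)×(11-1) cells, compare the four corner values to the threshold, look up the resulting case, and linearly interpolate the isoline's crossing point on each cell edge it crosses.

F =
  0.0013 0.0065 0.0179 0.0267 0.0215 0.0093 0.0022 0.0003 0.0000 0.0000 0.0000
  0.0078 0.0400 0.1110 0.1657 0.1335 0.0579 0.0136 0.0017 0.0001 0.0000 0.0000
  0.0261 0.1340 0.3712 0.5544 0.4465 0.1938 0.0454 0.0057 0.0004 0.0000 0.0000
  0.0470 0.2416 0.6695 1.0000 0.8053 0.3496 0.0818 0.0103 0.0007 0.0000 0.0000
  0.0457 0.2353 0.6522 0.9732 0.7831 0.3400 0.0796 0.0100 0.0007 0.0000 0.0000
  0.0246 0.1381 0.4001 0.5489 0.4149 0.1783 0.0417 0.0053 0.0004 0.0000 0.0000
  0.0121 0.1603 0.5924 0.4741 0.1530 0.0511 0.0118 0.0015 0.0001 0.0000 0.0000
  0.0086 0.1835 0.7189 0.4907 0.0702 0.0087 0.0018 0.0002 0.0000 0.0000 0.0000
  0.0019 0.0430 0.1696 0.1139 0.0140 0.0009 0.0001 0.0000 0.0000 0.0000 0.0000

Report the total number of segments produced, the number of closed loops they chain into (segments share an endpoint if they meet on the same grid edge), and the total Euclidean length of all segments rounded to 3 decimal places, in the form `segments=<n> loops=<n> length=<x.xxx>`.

cell (1,1): code 0100 → (1.922,2.000)–(2.000,1.915)
cell (1,2): code 1100 → (1.477,3.000)–(1.922,2.000)
cell (1,3): code 1100 → (1.695,4.000)–(1.477,3.000)
cell (1,4): code 1000 → (2.000,4.378)–(1.695,4.000)
cell (2,1): code 0110 → (2.000,1.915)–(3.000,1.256)
cell (2,4): code 1001 → (3.000,4.997)–(2.000,4.378)
cell (3,1): code 0110 → (3.000,1.256)–(4.000,1.278)
cell (3,4): code 1001 → (4.000,4.975)–(3.000,4.997)
cell (4,1): code 0110 → (4.000,1.278)–(5.000,1.813)
cell (4,4): code 1001 → (5.000,4.270)–(4.000,4.975)
cell (5,1): code 0110 → (5.000,1.813)–(6.000,1.441)
cell (5,3): code 1011 → (6.000,3.383)–(5.244,4.000)
cell (5,4): code 0001 → (5.244,4.000)–(5.000,4.270)
cell (6,1): code 0110 → (6.000,1.441)–(7.000,1.313)
cell (6,3): code 1001 → (7.000,3.332)–(6.000,3.383)
cell (7,1): code 0010 → (7.000,1.313)–(7.670,2.000)
cell (7,2): code 0011 → (7.670,2.000)–(7.371,3.000)
cell (7,3): code 0001 → (7.371,3.000)–(7.000,3.332)
total: 18 segments, chained into 1 closed loop(s), length Σ = 16.368199

segments=18 loops=1 length=16.368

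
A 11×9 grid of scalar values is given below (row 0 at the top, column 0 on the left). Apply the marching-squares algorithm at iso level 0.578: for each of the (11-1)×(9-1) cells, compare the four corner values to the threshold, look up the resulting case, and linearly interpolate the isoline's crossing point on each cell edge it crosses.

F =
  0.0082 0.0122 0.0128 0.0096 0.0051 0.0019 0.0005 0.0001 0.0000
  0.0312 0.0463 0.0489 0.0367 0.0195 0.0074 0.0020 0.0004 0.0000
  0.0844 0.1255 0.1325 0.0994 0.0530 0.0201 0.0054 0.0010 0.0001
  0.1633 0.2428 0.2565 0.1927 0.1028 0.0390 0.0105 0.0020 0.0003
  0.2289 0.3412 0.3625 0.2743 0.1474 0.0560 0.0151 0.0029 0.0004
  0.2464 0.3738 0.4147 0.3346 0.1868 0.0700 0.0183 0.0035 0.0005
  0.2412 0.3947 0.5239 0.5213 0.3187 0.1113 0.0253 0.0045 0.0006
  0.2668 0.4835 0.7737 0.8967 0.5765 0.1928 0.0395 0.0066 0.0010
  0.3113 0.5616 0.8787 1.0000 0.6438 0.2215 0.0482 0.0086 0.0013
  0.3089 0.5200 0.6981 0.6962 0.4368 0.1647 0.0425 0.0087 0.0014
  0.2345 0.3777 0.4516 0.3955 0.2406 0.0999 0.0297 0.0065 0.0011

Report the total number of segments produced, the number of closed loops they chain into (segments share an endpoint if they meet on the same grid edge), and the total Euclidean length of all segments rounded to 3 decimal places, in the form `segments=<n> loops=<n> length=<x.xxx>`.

segments=12 loops=1 length=10.095

cell (6,1): code 0100 → (6.217,2.000)–(7.000,1.326)
cell (6,2): code 1100 → (6.151,3.000)–(6.217,2.000)
cell (6,3): code 1000 → (7.000,3.995)–(6.151,3.000)
cell (7,1): code 0110 → (7.000,1.326)–(8.000,1.052)
cell (7,3): code 1101 → (7.022,4.000)–(7.000,3.995)
cell (7,4): code 1000 → (8.000,4.156)–(7.022,4.000)
cell (8,1): code 0110 → (8.000,1.052)–(9.000,1.326)
cell (8,3): code 1011 → (9.000,3.456)–(8.318,4.000)
cell (8,4): code 0001 → (8.318,4.000)–(8.000,4.156)
cell (9,1): code 0010 → (9.000,1.326)–(9.487,2.000)
cell (9,2): code 0011 → (9.487,2.000)–(9.393,3.000)
cell (9,3): code 0001 → (9.393,3.000)–(9.000,3.456)
total: 12 segments, chained into 1 closed loop(s), length Σ = 10.095390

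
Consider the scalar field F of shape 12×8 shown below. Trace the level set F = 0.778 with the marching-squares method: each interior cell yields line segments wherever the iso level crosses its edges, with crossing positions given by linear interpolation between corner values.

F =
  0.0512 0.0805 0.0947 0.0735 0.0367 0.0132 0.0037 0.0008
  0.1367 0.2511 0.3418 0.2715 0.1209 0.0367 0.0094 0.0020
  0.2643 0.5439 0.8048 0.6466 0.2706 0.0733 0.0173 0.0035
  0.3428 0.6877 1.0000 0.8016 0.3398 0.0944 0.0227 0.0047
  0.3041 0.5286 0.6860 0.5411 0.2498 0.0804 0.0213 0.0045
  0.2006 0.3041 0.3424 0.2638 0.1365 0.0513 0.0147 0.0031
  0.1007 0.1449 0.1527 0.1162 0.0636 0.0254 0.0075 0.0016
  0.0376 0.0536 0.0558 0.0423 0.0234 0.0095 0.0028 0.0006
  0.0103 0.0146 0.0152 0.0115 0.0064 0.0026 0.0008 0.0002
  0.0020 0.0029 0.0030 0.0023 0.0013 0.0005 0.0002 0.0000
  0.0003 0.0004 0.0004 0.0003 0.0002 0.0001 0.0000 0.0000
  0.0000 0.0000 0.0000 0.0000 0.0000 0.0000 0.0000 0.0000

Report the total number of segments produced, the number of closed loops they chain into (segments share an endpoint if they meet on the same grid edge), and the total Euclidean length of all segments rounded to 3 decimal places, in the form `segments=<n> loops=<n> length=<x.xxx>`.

segments=8 loops=1 length=5.096

cell (1,1): code 0100 → (1.942,2.000)–(2.000,1.897)
cell (1,2): code 1000 → (2.000,2.169)–(1.942,2.000)
cell (2,1): code 0110 → (2.000,1.897)–(3.000,1.289)
cell (2,2): code 1101 → (2.848,3.000)–(2.000,2.169)
cell (2,3): code 1000 → (3.000,3.051)–(2.848,3.000)
cell (3,1): code 0010 → (3.000,1.289)–(3.707,2.000)
cell (3,2): code 0011 → (3.707,2.000)–(3.091,3.000)
cell (3,3): code 0001 → (3.091,3.000)–(3.000,3.051)
total: 8 segments, chained into 1 closed loop(s), length Σ = 5.096072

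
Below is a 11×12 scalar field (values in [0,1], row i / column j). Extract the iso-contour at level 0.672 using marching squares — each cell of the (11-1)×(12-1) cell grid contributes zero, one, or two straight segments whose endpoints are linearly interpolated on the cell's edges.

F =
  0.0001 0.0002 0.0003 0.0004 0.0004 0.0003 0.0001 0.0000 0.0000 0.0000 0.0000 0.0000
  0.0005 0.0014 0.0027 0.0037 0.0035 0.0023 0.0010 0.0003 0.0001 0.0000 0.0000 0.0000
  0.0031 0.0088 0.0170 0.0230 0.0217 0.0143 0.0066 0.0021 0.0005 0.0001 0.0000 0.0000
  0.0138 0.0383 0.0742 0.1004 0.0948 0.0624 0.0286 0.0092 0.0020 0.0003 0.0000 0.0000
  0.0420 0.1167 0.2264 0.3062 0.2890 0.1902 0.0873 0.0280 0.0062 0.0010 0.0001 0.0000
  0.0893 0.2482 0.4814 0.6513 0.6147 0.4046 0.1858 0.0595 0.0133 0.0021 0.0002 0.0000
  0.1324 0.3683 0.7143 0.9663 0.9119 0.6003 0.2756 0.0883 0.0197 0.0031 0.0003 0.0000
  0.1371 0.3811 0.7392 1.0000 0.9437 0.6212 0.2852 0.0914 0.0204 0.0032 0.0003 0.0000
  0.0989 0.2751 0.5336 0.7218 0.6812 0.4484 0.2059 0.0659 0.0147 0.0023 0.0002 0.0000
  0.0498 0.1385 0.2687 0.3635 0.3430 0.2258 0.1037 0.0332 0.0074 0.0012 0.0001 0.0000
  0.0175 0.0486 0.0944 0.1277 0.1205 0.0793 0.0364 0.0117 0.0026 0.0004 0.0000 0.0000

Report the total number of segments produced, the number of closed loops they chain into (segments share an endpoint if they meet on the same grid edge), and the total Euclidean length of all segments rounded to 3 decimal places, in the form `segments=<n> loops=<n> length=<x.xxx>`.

segments=12 loops=1 length=9.608

cell (5,1): code 0100 → (5.818,2.000)–(6.000,1.878)
cell (5,2): code 1100 → (5.066,3.000)–(5.818,2.000)
cell (5,3): code 1100 → (5.193,4.000)–(5.066,3.000)
cell (5,4): code 1000 → (6.000,4.770)–(5.193,4.000)
cell (6,1): code 0110 → (6.000,1.878)–(7.000,1.812)
cell (6,4): code 1001 → (7.000,4.842)–(6.000,4.770)
cell (7,1): code 0010 → (7.000,1.812)–(7.327,2.000)
cell (7,2): code 0111 → (7.327,2.000)–(8.000,2.735)
cell (7,4): code 1001 → (8.000,4.040)–(7.000,4.842)
cell (8,2): code 0010 → (8.000,2.735)–(8.139,3.000)
cell (8,3): code 0011 → (8.139,3.000)–(8.027,4.000)
cell (8,4): code 0001 → (8.027,4.000)–(8.000,4.040)
total: 12 segments, chained into 1 closed loop(s), length Σ = 9.608259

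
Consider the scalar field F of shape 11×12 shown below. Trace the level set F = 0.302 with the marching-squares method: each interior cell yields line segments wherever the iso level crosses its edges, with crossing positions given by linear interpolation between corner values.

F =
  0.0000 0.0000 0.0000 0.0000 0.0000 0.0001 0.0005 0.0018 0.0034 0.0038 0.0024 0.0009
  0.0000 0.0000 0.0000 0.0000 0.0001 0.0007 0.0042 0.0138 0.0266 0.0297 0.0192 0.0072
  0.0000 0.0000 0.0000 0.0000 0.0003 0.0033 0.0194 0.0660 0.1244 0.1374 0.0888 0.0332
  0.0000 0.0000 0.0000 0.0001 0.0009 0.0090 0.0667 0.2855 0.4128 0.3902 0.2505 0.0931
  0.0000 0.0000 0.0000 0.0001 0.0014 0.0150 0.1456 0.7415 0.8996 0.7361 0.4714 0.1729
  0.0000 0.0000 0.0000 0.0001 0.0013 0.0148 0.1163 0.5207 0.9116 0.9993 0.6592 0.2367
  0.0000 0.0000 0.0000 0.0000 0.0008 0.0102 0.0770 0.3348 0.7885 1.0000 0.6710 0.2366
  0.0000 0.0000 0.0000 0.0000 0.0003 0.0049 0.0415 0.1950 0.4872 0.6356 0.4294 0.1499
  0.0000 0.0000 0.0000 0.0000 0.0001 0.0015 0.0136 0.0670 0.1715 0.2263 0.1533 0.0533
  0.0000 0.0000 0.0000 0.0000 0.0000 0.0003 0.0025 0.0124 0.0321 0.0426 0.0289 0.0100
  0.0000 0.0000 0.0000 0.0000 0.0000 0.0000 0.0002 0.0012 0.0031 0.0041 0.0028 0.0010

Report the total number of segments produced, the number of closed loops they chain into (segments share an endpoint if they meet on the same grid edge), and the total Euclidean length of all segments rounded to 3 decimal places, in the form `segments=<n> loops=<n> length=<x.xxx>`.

cell (2,7): code 0100 → (2.616,8.000)–(3.000,7.130)
cell (2,8): code 1100 → (2.651,9.000)–(2.616,8.000)
cell (2,9): code 1000 → (3.000,9.631)–(2.651,9.000)
cell (3,6): code 0100 → (3.036,7.000)–(4.000,6.262)
cell (3,7): code 1110 → (3.000,7.130)–(3.036,7.000)
cell (3,9): code 1101 → (3.233,10.000)–(3.000,9.631)
cell (3,10): code 1000 → (4.000,10.568)–(3.233,10.000)
cell (4,6): code 0110 → (4.000,6.262)–(5.000,6.459)
cell (4,10): code 1001 → (5.000,10.845)–(4.000,10.568)
cell (5,6): code 0110 → (5.000,6.459)–(6.000,6.873)
cell (5,10): code 1001 → (6.000,10.849)–(5.000,10.845)
cell (6,6): code 0010 → (6.000,6.873)–(6.235,7.000)
cell (6,7): code 0111 → (6.235,7.000)–(7.000,7.366)
cell (6,10): code 1001 → (7.000,10.456)–(6.000,10.849)
cell (7,7): code 0010 → (7.000,7.366)–(7.587,8.000)
cell (7,8): code 0011 → (7.587,8.000)–(7.815,9.000)
cell (7,9): code 0011 → (7.815,9.000)–(7.461,10.000)
cell (7,10): code 0001 → (7.461,10.000)–(7.000,10.456)
total: 18 segments, chained into 1 closed loop(s), length Σ = 15.339715

segments=18 loops=1 length=15.340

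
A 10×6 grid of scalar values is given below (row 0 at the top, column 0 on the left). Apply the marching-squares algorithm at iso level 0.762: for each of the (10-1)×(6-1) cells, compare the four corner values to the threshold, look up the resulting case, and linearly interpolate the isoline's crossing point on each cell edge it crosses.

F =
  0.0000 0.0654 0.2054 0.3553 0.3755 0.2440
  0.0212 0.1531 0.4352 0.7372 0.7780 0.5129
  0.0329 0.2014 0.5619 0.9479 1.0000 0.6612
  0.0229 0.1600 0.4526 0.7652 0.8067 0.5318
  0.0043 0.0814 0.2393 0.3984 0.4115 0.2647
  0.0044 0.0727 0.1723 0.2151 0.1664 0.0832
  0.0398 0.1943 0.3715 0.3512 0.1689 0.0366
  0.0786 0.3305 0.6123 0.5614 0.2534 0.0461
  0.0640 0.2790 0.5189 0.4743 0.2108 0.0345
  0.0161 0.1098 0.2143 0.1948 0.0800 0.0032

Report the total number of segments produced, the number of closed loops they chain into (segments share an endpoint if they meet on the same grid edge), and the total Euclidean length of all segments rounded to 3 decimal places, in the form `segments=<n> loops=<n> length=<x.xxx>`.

cell (0,3): code 0100 → (0.960,4.000)–(1.000,3.608)
cell (0,4): code 1000 → (1.000,4.060)–(0.960,4.000)
cell (1,2): code 0100 → (1.118,3.000)–(2.000,2.518)
cell (1,3): code 1110 → (1.000,3.608)–(1.118,3.000)
cell (1,4): code 1001 → (2.000,4.702)–(1.000,4.060)
cell (2,2): code 0110 → (2.000,2.518)–(3.000,2.990)
cell (2,4): code 1001 → (3.000,4.163)–(2.000,4.702)
cell (3,2): code 0010 → (3.000,2.990)–(3.009,3.000)
cell (3,3): code 0011 → (3.009,3.000)–(3.113,4.000)
cell (3,4): code 0001 → (3.113,4.000)–(3.000,4.163)
total: 10 segments, chained into 1 closed loop(s), length Σ = 6.738076

segments=10 loops=1 length=6.738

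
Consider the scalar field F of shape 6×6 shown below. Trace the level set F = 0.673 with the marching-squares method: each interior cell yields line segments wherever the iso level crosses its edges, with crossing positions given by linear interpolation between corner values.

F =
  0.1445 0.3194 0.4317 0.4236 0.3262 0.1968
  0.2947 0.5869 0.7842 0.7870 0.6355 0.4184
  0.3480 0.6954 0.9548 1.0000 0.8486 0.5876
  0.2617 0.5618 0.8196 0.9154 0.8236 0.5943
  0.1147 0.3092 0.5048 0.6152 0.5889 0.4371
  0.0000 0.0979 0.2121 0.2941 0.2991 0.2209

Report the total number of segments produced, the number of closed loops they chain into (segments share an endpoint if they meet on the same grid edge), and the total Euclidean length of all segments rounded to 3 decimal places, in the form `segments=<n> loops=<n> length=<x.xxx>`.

cell (0,1): code 0100 → (0.685,2.000)–(1.000,1.436)
cell (0,2): code 1100 → (0.686,3.000)–(0.685,2.000)
cell (0,3): code 1000 → (1.000,3.752)–(0.686,3.000)
cell (1,0): code 0100 → (1.794,1.000)–(2.000,0.936)
cell (1,1): code 1110 → (1.000,1.436)–(1.794,1.000)
cell (1,3): code 1101 → (1.176,4.000)–(1.000,3.752)
cell (1,4): code 1000 → (2.000,4.673)–(1.176,4.000)
cell (2,0): code 0010 → (2.000,0.936)–(2.168,1.000)
cell (2,1): code 0111 → (2.168,1.000)–(3.000,1.431)
cell (2,4): code 1001 → (3.000,4.657)–(2.000,4.673)
cell (3,1): code 0010 → (3.000,1.431)–(3.466,2.000)
cell (3,2): code 0011 → (3.466,2.000)–(3.807,3.000)
cell (3,3): code 0011 → (3.807,3.000)–(3.642,4.000)
cell (3,4): code 0001 → (3.642,4.000)–(3.000,4.657)
total: 14 segments, chained into 1 closed loop(s), length Σ = 10.791438

segments=14 loops=1 length=10.791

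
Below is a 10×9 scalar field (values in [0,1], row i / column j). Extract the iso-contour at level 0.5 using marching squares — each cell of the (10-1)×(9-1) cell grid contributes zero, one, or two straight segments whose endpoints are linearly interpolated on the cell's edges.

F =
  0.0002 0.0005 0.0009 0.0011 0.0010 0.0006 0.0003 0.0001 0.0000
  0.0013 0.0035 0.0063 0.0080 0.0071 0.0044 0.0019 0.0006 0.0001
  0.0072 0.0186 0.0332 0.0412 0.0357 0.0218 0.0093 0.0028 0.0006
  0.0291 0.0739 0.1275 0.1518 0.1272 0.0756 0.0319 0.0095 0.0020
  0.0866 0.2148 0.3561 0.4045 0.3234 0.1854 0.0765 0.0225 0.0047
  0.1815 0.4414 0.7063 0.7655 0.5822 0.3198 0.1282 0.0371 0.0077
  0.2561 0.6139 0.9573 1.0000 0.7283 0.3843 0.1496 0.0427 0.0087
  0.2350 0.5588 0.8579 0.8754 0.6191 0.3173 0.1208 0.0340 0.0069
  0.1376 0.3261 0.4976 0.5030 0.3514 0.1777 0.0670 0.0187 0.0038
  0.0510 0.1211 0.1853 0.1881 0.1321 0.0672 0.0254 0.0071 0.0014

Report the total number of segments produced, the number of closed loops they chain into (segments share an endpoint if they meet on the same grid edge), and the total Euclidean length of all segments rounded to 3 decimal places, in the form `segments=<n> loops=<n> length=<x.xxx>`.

cell (4,1): code 0100 → (4.411,2.000)–(5.000,1.221)
cell (4,2): code 1100 → (4.265,3.000)–(4.411,2.000)
cell (4,3): code 1100 → (4.682,4.000)–(4.265,3.000)
cell (4,4): code 1000 → (5.000,4.313)–(4.682,4.000)
cell (5,0): code 0100 → (5.340,1.000)–(6.000,0.682)
cell (5,1): code 1110 → (5.000,1.221)–(5.340,1.000)
cell (5,4): code 1001 → (6.000,4.664)–(5.000,4.313)
cell (6,0): code 0110 → (6.000,0.682)–(7.000,0.818)
cell (6,4): code 1001 → (7.000,4.395)–(6.000,4.664)
cell (7,0): code 0010 → (7.000,0.818)–(7.253,1.000)
cell (7,1): code 0011 → (7.253,1.000)–(7.993,2.000)
cell (7,2): code 0111 → (7.993,2.000)–(8.000,2.444)
cell (7,3): code 1011 → (8.000,3.020)–(7.445,4.000)
cell (7,4): code 0001 → (7.445,4.000)–(7.000,4.395)
cell (8,2): code 0010 → (8.000,2.444)–(8.010,3.000)
cell (8,3): code 0001 → (8.010,3.000)–(8.000,3.020)
total: 16 segments, chained into 1 closed loop(s), length Σ = 12.058783

segments=16 loops=1 length=12.059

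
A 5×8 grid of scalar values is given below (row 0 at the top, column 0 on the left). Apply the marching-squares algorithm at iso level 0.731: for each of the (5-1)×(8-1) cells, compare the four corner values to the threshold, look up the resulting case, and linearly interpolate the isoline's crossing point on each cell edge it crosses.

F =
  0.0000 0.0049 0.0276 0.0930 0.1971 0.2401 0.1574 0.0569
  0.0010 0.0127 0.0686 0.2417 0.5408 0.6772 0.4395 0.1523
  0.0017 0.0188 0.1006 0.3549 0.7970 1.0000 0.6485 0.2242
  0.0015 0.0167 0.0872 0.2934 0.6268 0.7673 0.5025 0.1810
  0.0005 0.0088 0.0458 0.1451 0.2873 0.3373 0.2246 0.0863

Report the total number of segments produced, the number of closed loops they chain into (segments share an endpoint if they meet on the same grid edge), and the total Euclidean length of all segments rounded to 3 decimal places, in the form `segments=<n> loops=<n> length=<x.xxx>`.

cell (1,3): code 0100 → (1.742,4.000)–(2.000,3.851)
cell (1,4): code 1100 → (1.167,5.000)–(1.742,4.000)
cell (1,5): code 1000 → (2.000,5.765)–(1.167,5.000)
cell (2,3): code 0010 → (2.000,3.851)–(2.388,4.000)
cell (2,4): code 0111 → (2.388,4.000)–(3.000,4.742)
cell (2,5): code 1001 → (3.000,5.137)–(2.000,5.765)
cell (3,4): code 0010 → (3.000,4.742)–(3.084,5.000)
cell (3,5): code 0001 → (3.084,5.000)–(3.000,5.137)
total: 8 segments, chained into 1 closed loop(s), length Σ = 5.574009

segments=8 loops=1 length=5.574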